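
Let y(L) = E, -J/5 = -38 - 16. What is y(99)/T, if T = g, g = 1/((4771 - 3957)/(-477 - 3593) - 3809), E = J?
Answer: -1028484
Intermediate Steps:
J = 270 (J = -5*(-38 - 16) = -5*(-54) = 270)
E = 270
g = -5/19046 (g = 1/(814/(-4070) - 3809) = 1/(814*(-1/4070) - 3809) = 1/(-1/5 - 3809) = 1/(-19046/5) = -5/19046 ≈ -0.00026252)
y(L) = 270
T = -5/19046 ≈ -0.00026252
y(99)/T = 270/(-5/19046) = 270*(-19046/5) = -1028484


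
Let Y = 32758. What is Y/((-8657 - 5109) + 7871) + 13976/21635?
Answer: -125266162/25507665 ≈ -4.9109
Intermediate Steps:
Y/((-8657 - 5109) + 7871) + 13976/21635 = 32758/((-8657 - 5109) + 7871) + 13976/21635 = 32758/(-13766 + 7871) + 13976*(1/21635) = 32758/(-5895) + 13976/21635 = 32758*(-1/5895) + 13976/21635 = -32758/5895 + 13976/21635 = -125266162/25507665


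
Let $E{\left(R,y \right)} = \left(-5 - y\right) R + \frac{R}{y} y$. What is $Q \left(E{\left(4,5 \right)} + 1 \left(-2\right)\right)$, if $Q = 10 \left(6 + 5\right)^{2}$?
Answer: $-45980$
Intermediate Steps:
$E{\left(R,y \right)} = R + R \left(-5 - y\right)$ ($E{\left(R,y \right)} = R \left(-5 - y\right) + R = R + R \left(-5 - y\right)$)
$Q = 1210$ ($Q = 10 \cdot 11^{2} = 10 \cdot 121 = 1210$)
$Q \left(E{\left(4,5 \right)} + 1 \left(-2\right)\right) = 1210 \left(\left(-1\right) 4 \left(4 + 5\right) + 1 \left(-2\right)\right) = 1210 \left(\left(-1\right) 4 \cdot 9 - 2\right) = 1210 \left(-36 - 2\right) = 1210 \left(-38\right) = -45980$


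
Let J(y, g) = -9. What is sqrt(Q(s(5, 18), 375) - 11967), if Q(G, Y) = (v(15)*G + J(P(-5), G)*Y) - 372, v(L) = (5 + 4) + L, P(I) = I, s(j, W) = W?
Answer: 3*I*sqrt(1698) ≈ 123.62*I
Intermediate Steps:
v(L) = 9 + L
Q(G, Y) = -372 - 9*Y + 24*G (Q(G, Y) = ((9 + 15)*G - 9*Y) - 372 = (24*G - 9*Y) - 372 = (-9*Y + 24*G) - 372 = -372 - 9*Y + 24*G)
sqrt(Q(s(5, 18), 375) - 11967) = sqrt((-372 - 9*375 + 24*18) - 11967) = sqrt((-372 - 3375 + 432) - 11967) = sqrt(-3315 - 11967) = sqrt(-15282) = 3*I*sqrt(1698)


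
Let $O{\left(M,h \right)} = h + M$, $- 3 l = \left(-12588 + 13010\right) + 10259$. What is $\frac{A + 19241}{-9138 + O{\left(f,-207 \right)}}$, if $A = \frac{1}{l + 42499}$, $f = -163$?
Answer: $- \frac{2247656659}{1110686528} \approx -2.0237$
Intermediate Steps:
$l = - \frac{10681}{3}$ ($l = - \frac{\left(-12588 + 13010\right) + 10259}{3} = - \frac{422 + 10259}{3} = \left(- \frac{1}{3}\right) 10681 = - \frac{10681}{3} \approx -3560.3$)
$O{\left(M,h \right)} = M + h$
$A = \frac{3}{116816}$ ($A = \frac{1}{- \frac{10681}{3} + 42499} = \frac{1}{\frac{116816}{3}} = \frac{3}{116816} \approx 2.5681 \cdot 10^{-5}$)
$\frac{A + 19241}{-9138 + O{\left(f,-207 \right)}} = \frac{\frac{3}{116816} + 19241}{-9138 - 370} = \frac{2247656659}{116816 \left(-9138 - 370\right)} = \frac{2247656659}{116816 \left(-9508\right)} = \frac{2247656659}{116816} \left(- \frac{1}{9508}\right) = - \frac{2247656659}{1110686528}$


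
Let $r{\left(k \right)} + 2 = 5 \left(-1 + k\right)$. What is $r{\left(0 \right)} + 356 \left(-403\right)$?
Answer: $-143475$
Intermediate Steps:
$r{\left(k \right)} = -7 + 5 k$ ($r{\left(k \right)} = -2 + 5 \left(-1 + k\right) = -2 + \left(-5 + 5 k\right) = -7 + 5 k$)
$r{\left(0 \right)} + 356 \left(-403\right) = \left(-7 + 5 \cdot 0\right) + 356 \left(-403\right) = \left(-7 + 0\right) - 143468 = -7 - 143468 = -143475$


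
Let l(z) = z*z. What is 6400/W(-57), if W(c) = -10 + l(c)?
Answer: 6400/3239 ≈ 1.9759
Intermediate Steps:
l(z) = z**2
W(c) = -10 + c**2
6400/W(-57) = 6400/(-10 + (-57)**2) = 6400/(-10 + 3249) = 6400/3239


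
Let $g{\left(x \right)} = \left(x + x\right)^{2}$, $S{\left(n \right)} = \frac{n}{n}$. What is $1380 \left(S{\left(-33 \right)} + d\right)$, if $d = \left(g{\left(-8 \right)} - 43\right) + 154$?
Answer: $507840$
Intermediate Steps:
$S{\left(n \right)} = 1$
$g{\left(x \right)} = 4 x^{2}$ ($g{\left(x \right)} = \left(2 x\right)^{2} = 4 x^{2}$)
$d = 367$ ($d = \left(4 \left(-8\right)^{2} - 43\right) + 154 = \left(4 \cdot 64 - 43\right) + 154 = \left(256 - 43\right) + 154 = 213 + 154 = 367$)
$1380 \left(S{\left(-33 \right)} + d\right) = 1380 \left(1 + 367\right) = 1380 \cdot 368 = 507840$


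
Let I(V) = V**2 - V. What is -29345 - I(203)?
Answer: -70351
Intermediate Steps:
-29345 - I(203) = -29345 - 203*(-1 + 203) = -29345 - 203*202 = -29345 - 1*41006 = -29345 - 41006 = -70351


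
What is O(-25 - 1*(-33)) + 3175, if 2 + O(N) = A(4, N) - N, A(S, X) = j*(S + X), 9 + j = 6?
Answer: 3129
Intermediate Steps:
j = -3 (j = -9 + 6 = -3)
A(S, X) = -3*S - 3*X (A(S, X) = -3*(S + X) = -3*S - 3*X)
O(N) = -14 - 4*N (O(N) = -2 + ((-3*4 - 3*N) - N) = -2 + ((-12 - 3*N) - N) = -2 + (-12 - 4*N) = -14 - 4*N)
O(-25 - 1*(-33)) + 3175 = (-14 - 4*(-25 - 1*(-33))) + 3175 = (-14 - 4*(-25 + 33)) + 3175 = (-14 - 4*8) + 3175 = (-14 - 32) + 3175 = -46 + 3175 = 3129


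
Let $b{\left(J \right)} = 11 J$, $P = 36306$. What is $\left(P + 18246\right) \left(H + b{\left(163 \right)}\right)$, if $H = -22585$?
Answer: $-1134245184$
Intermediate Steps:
$\left(P + 18246\right) \left(H + b{\left(163 \right)}\right) = \left(36306 + 18246\right) \left(-22585 + 11 \cdot 163\right) = 54552 \left(-22585 + 1793\right) = 54552 \left(-20792\right) = -1134245184$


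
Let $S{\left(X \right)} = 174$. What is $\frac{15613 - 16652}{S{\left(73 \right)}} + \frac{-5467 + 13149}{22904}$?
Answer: $- \frac{5615147}{996324} \approx -5.6359$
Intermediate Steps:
$\frac{15613 - 16652}{S{\left(73 \right)}} + \frac{-5467 + 13149}{22904} = \frac{15613 - 16652}{174} + \frac{-5467 + 13149}{22904} = \left(-1039\right) \frac{1}{174} + 7682 \cdot \frac{1}{22904} = - \frac{1039}{174} + \frac{3841}{11452} = - \frac{5615147}{996324}$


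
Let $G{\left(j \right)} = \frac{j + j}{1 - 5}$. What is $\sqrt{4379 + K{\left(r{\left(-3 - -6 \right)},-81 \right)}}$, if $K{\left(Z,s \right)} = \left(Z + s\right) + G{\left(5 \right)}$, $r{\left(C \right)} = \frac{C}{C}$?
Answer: $\frac{\sqrt{17186}}{2} \approx 65.548$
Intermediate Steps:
$G{\left(j \right)} = - \frac{j}{2}$ ($G{\left(j \right)} = \frac{2 j}{-4} = 2 j \left(- \frac{1}{4}\right) = - \frac{j}{2}$)
$r{\left(C \right)} = 1$
$K{\left(Z,s \right)} = - \frac{5}{2} + Z + s$ ($K{\left(Z,s \right)} = \left(Z + s\right) - \frac{5}{2} = - \frac{5}{2} + Z + s$)
$\sqrt{4379 + K{\left(r{\left(-3 - -6 \right)},-81 \right)}} = \sqrt{4379 - \frac{165}{2}} = \sqrt{\frac{8593}{2}} = \frac{\sqrt{17186}}{2}$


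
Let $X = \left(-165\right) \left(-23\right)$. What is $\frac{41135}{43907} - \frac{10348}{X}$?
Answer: $- \frac{12967057}{7244655} \approx -1.7899$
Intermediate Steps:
$X = 3795$
$\frac{41135}{43907} - \frac{10348}{X} = \frac{41135}{43907} - \frac{10348}{3795} = - \frac{12967057}{7244655}$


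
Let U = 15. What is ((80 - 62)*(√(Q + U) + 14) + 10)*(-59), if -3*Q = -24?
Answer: -15458 - 1062*√23 ≈ -20551.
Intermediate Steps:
Q = 8 (Q = -⅓*(-24) = 8)
((80 - 62)*(√(Q + U) + 14) + 10)*(-59) = ((80 - 62)*(√(8 + 15) + 14) + 10)*(-59) = (18*(√23 + 14) + 10)*(-59) = (18*(14 + √23) + 10)*(-59) = ((252 + 18*√23) + 10)*(-59) = (262 + 18*√23)*(-59) = -15458 - 1062*√23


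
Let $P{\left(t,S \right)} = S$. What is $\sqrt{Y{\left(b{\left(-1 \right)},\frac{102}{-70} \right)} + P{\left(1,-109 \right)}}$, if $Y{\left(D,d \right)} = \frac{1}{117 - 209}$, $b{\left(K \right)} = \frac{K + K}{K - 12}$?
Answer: $\frac{i \sqrt{230667}}{46} \approx 10.441 i$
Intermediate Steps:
$b{\left(K \right)} = \frac{2 K}{-12 + K}$
$Y{\left(D,d \right)} = - \frac{1}{92}$ ($Y{\left(D,d \right)} = \frac{1}{-92} = - \frac{1}{92}$)
$\sqrt{Y{\left(b{\left(-1 \right)},\frac{102}{-70} \right)} + P{\left(1,-109 \right)}} = \sqrt{- \frac{1}{92} - 109} = \sqrt{- \frac{10029}{92}} = \frac{i \sqrt{230667}}{46}$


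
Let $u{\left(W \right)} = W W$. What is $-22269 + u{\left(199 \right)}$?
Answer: $17332$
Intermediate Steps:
$u{\left(W \right)} = W^{2}$
$-22269 + u{\left(199 \right)} = -22269 + 199^{2} = -22269 + 39601 = 17332$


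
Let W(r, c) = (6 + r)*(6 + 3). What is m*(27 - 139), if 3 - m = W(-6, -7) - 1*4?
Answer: -784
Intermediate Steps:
W(r, c) = 54 + 9*r (W(r, c) = (6 + r)*9 = 54 + 9*r)
m = 7 (m = 3 - ((54 + 9*(-6)) - 1*4) = 3 - ((54 - 54) - 4) = 3 - (0 - 4) = 3 - 1*(-4) = 3 + 4 = 7)
m*(27 - 139) = 7*(27 - 139) = 7*(-112) = -784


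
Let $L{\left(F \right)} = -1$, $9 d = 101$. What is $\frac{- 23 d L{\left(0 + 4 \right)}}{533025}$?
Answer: $\frac{101}{208575} \approx 0.00048424$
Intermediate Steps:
$d = \frac{101}{9}$ ($d = \frac{1}{9} \cdot 101 = \frac{101}{9} \approx 11.222$)
$\frac{- 23 d L{\left(0 + 4 \right)}}{533025} = \frac{\left(-23\right) \frac{101}{9} \left(-1\right)}{533025} = \left(- \frac{2323}{9}\right) \left(-1\right) \frac{1}{533025} = \frac{2323}{9} \cdot \frac{1}{533025} = \frac{101}{208575}$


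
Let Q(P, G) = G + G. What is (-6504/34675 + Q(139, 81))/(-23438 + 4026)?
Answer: -2805423/336555550 ≈ -0.0083357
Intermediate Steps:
Q(P, G) = 2*G
(-6504/34675 + Q(139, 81))/(-23438 + 4026) = (-6504/34675 + 2*81)/(-23438 + 4026) = (-6504*1/34675 + 162)/(-19412) = (-6504/34675 + 162)*(-1/19412) = (5610846/34675)*(-1/19412) = -2805423/336555550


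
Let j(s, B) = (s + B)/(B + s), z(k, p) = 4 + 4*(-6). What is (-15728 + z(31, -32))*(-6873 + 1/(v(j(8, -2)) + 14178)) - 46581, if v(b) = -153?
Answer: 1517356641827/14025 ≈ 1.0819e+8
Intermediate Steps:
z(k, p) = -20 (z(k, p) = 4 - 24 = -20)
j(s, B) = 1 (j(s, B) = (B + s)/(B + s) = 1)
(-15728 + z(31, -32))*(-6873 + 1/(v(j(8, -2)) + 14178)) - 46581 = (-15728 - 20)*(-6873 + 1/(-153 + 14178)) - 46581 = -15748*(-6873 + 1/14025) - 46581 = -15748*(-96393824/14025) - 46581 = 1518009940352/14025 - 46581 = 1517356641827/14025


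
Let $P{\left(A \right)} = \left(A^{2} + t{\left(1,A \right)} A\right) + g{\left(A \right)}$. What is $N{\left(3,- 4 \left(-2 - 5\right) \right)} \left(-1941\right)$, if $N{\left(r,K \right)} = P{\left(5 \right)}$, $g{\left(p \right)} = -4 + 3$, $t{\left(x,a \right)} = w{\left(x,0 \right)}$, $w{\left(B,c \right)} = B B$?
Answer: $-56289$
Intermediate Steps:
$w{\left(B,c \right)} = B^{2}$
$t{\left(x,a \right)} = x^{2}$
$g{\left(p \right)} = -1$
$P{\left(A \right)} = -1 + A + A^{2}$ ($P{\left(A \right)} = \left(A^{2} + 1^{2} A\right) - 1 = \left(A^{2} + 1 A\right) - 1 = \left(A^{2} + A\right) - 1 = \left(A + A^{2}\right) - 1 = -1 + A + A^{2}$)
$N{\left(r,K \right)} = 29$ ($N{\left(r,K \right)} = -1 + 5 + 5^{2} = -1 + 5 + 25 = 29$)
$N{\left(3,- 4 \left(-2 - 5\right) \right)} \left(-1941\right) = 29 \left(-1941\right) = -56289$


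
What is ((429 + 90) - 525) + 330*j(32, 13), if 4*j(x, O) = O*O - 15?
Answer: 12699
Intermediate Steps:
j(x, O) = -15/4 + O²/4 (j(x, O) = (O*O - 15)/4 = (O² - 15)/4 = (-15 + O²)/4 = -15/4 + O²/4)
((429 + 90) - 525) + 330*j(32, 13) = ((429 + 90) - 525) + 330*(-15/4 + (¼)*13²) = (519 - 525) + 330*(-15/4 + (¼)*169) = -6 + 330*(-15/4 + 169/4) = -6 + 330*(77/2) = -6 + 12705 = 12699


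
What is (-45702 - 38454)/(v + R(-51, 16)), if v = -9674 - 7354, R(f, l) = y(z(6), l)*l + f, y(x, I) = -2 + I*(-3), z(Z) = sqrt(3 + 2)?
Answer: 84156/17879 ≈ 4.7070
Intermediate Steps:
z(Z) = sqrt(5)
y(x, I) = -2 - 3*I
R(f, l) = f + l*(-2 - 3*l) (R(f, l) = (-2 - 3*l)*l + f = l*(-2 - 3*l) + f = f + l*(-2 - 3*l))
v = -17028
(-45702 - 38454)/(v + R(-51, 16)) = (-45702 - 38454)/(-17028 + (-51 - 1*16*(2 + 3*16))) = -84156/(-17028 + (-51 - 1*16*(2 + 48))) = -84156/(-17028 + (-51 - 1*16*50)) = -84156/(-17028 + (-51 - 800)) = -84156/(-17028 - 851) = -84156/(-17879) = -84156*(-1/17879) = 84156/17879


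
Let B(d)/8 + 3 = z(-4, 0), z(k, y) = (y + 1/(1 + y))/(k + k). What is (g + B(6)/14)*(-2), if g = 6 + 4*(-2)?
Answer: 53/7 ≈ 7.5714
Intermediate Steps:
g = -2 (g = 6 - 8 = -2)
z(k, y) = (y + 1/(1 + y))/(2*k) (z(k, y) = (y + 1/(1 + y))/((2*k)) = (y + 1/(1 + y))*(1/(2*k)) = (y + 1/(1 + y))/(2*k))
B(d) = -25 (B(d) = -24 + 8*((½)*(1 + 0 + 0²)/(-4*(1 + 0))) = -24 + 8*((½)*(-¼)*(1 + 0 + 0)/1) = -24 + 8*((½)*(-¼)*1*1) = -24 + 8*(-⅛) = -24 - 1 = -25)
(g + B(6)/14)*(-2) = (-2 - 25/14)*(-2) = -53/14*(-2) = 53/7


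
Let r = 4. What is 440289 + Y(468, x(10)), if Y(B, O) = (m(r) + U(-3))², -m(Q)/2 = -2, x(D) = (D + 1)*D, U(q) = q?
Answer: 440290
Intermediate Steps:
x(D) = D*(1 + D) (x(D) = (1 + D)*D = D*(1 + D))
m(Q) = 4 (m(Q) = -2*(-2) = 4)
Y(B, O) = 1 (Y(B, O) = (4 - 3)² = 1² = 1)
440289 + Y(468, x(10)) = 440289 + 1 = 440290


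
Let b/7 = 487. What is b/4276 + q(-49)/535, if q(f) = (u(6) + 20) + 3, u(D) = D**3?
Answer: 2845779/2287660 ≈ 1.2440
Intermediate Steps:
b = 3409 (b = 7*487 = 3409)
q(f) = 239 (q(f) = (6**3 + 20) + 3 = (216 + 20) + 3 = 236 + 3 = 239)
b/4276 + q(-49)/535 = 3409/4276 + 239/535 = 2845779/2287660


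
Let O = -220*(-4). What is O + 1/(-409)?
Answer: 359919/409 ≈ 880.00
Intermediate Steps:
O = 880
O + 1/(-409) = 880 + 1/(-409) = 880 - 1/409 = 359919/409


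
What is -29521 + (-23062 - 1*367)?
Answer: -52950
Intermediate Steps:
-29521 + (-23062 - 1*367) = -29521 + (-23062 - 367) = -29521 - 23429 = -52950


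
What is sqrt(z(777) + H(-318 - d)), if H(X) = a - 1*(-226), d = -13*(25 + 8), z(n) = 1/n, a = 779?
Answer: sqrt(606748422)/777 ≈ 31.702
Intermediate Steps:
d = -429 (d = -13*33 = -429)
H(X) = 1005 (H(X) = 779 - 1*(-226) = 779 + 226 = 1005)
sqrt(z(777) + H(-318 - d)) = sqrt(1/777 + 1005) = sqrt(780886/777) = sqrt(606748422)/777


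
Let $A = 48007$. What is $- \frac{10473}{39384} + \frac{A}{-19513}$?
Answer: $- \frac{698355779}{256166664} \approx -2.7262$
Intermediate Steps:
$- \frac{10473}{39384} + \frac{A}{-19513} = - \frac{10473}{39384} + \frac{48007}{-19513} = \left(-10473\right) \frac{1}{39384} + 48007 \left(- \frac{1}{19513}\right) = - \frac{3491}{13128} - \frac{48007}{19513} = - \frac{698355779}{256166664}$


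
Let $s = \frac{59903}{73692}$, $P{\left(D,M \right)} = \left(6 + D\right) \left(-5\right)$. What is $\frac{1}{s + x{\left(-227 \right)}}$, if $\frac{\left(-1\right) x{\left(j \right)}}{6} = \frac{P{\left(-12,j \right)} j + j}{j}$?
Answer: $- \frac{73692}{13646809} \approx -0.0053999$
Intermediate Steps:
$P{\left(D,M \right)} = -30 - 5 D$
$s = \frac{59903}{73692}$ ($s = 59903 \cdot \frac{1}{73692} = \frac{59903}{73692} \approx 0.81288$)
$x{\left(j \right)} = -186$ ($x{\left(j \right)} = - 6 \frac{\left(-30 - -60\right) j + j}{j} = - 6 \frac{\left(-30 + 60\right) j + j}{j} = - 6 \frac{30 j + j}{j} = - 6 \frac{31 j}{j} = \left(-6\right) 31 = -186$)
$\frac{1}{s + x{\left(-227 \right)}} = \frac{1}{\frac{59903}{73692} - 186} = \frac{1}{- \frac{13646809}{73692}} = - \frac{73692}{13646809}$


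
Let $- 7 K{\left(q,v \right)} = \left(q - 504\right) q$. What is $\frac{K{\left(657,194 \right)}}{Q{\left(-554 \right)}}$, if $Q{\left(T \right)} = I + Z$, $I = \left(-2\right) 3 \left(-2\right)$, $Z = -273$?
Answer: $\frac{11169}{203} \approx 55.02$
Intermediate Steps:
$I = 12$ ($I = \left(-6\right) \left(-2\right) = 12$)
$Q{\left(T \right)} = -261$ ($Q{\left(T \right)} = 12 - 273 = -261$)
$K{\left(q,v \right)} = - \frac{q \left(-504 + q\right)}{7}$ ($K{\left(q,v \right)} = - \frac{\left(q - 504\right) q}{7} = - \frac{\left(-504 + q\right) q}{7} = - \frac{q \left(-504 + q\right)}{7}$)
$\frac{K{\left(657,194 \right)}}{Q{\left(-554 \right)}} = \frac{\frac{1}{7} \cdot 657 \left(504 - 657\right)}{-261} = \frac{1}{7} \cdot 657 \left(504 - 657\right) \left(- \frac{1}{261}\right) = \frac{1}{7} \cdot 657 \left(-153\right) \left(- \frac{1}{261}\right) = \left(- \frac{100521}{7}\right) \left(- \frac{1}{261}\right) = \frac{11169}{203}$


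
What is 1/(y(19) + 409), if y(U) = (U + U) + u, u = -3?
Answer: 1/444 ≈ 0.0022523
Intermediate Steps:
y(U) = -3 + 2*U (y(U) = (U + U) - 3 = 2*U - 3 = -3 + 2*U)
1/(y(19) + 409) = 1/((-3 + 2*19) + 409) = 1/((-3 + 38) + 409) = 1/(35 + 409) = 1/444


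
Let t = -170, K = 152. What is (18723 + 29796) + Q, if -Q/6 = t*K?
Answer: 203559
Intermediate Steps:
Q = 155040 (Q = -(-1020)*152 = -6*(-25840) = 155040)
(18723 + 29796) + Q = (18723 + 29796) + 155040 = 48519 + 155040 = 203559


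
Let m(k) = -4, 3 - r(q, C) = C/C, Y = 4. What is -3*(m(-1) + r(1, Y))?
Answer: 6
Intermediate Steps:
r(q, C) = 2 (r(q, C) = 3 - C/C = 3 - 1*1 = 3 - 1 = 2)
-3*(m(-1) + r(1, Y)) = -3*(-4 + 2) = -3*(-2) = 6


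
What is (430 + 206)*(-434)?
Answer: -276024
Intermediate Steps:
(430 + 206)*(-434) = 636*(-434) = -276024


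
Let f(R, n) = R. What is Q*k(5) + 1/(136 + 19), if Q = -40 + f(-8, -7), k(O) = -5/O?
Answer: 7441/155 ≈ 48.006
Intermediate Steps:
Q = -48 (Q = -40 - 8 = -48)
Q*k(5) + 1/(136 + 19) = -(-240)/5 + 1/(136 + 19) = -(-240)/5 + 1/155 = -48*(-1) + 1/155 = 48 + 1/155 = 7441/155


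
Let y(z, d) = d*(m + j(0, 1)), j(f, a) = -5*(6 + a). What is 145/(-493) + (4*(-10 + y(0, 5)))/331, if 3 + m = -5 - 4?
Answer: -18315/5627 ≈ -3.2548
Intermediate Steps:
j(f, a) = -30 - 5*a
m = -12 (m = -3 + (-5 - 4) = -3 - 9 = -12)
y(z, d) = -47*d (y(z, d) = d*(-12 + (-30 - 5*1)) = d*(-12 + (-30 - 5)) = d*(-12 - 35) = d*(-47) = -47*d)
145/(-493) + (4*(-10 + y(0, 5)))/331 = 145/(-493) + (4*(-10 - 47*5))/331 = 145*(-1/493) + (4*(-10 - 235))*(1/331) = -5/17 + (4*(-245))*(1/331) = -5/17 - 980*1/331 = -5/17 - 980/331 = -18315/5627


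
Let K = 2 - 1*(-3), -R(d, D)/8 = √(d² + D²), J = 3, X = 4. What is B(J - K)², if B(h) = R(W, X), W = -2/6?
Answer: 9280/9 ≈ 1031.1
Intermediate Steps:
W = -⅓ (W = -2*⅙ = -⅓ ≈ -0.33333)
R(d, D) = -8*√(D² + d²) (R(d, D) = -8*√(d² + D²) = -8*√(D² + d²))
K = 5 (K = 2 + 3 = 5)
B(h) = -8*√145/3 (B(h) = -8*√(4² + (-⅓)²) = -8*√(16 + ⅑) = -8*√145/3)
B(J - K)² = (-8*√145/3)² = 9280/9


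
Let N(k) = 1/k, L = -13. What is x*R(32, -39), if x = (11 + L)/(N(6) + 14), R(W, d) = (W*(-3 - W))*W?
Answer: 86016/17 ≈ 5059.8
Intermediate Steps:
R(W, d) = W²*(-3 - W)
x = -12/85 (x = (11 - 13)/(1/6 + 14) = -2/(⅙ + 14) = -2/85/6 = -2*6/85 = -12/85 ≈ -0.14118)
x*R(32, -39) = -12*32²*(-3 - 1*32)/85 = -12288*(-3 - 32)/85 = -12288*(-35)/85 = -12/85*(-35840) = 86016/17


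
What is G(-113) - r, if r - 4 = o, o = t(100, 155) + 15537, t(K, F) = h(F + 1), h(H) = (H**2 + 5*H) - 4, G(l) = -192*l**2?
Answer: -2492301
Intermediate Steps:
h(H) = -4 + H**2 + 5*H
t(K, F) = 1 + (1 + F)**2 + 5*F (t(K, F) = -4 + (F + 1)**2 + 5*(F + 1) = -4 + (1 + F)**2 + 5*(1 + F) = -4 + (1 + F)**2 + (5 + 5*F) = 1 + (1 + F)**2 + 5*F)
o = 40649 (o = (2 + 155**2 + 7*155) + 15537 = (2 + 24025 + 1085) + 15537 = 25112 + 15537 = 40649)
r = 40653 (r = 4 + 40649 = 40653)
G(-113) - r = -192*(-113)**2 - 1*40653 = -192*12769 - 40653 = -2451648 - 40653 = -2492301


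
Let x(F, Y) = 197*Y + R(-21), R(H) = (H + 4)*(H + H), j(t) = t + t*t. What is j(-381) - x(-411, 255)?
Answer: 93831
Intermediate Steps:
j(t) = t + t²
R(H) = 2*H*(4 + H) (R(H) = (4 + H)*(2*H) = 2*H*(4 + H))
x(F, Y) = 714 + 197*Y (x(F, Y) = 197*Y + 2*(-21)*(4 - 21) = 197*Y + 2*(-21)*(-17) = 197*Y + 714 = 714 + 197*Y)
j(-381) - x(-411, 255) = -381*(1 - 381) - (714 + 197*255) = -381*(-380) - (714 + 50235) = 144780 - 1*50949 = 144780 - 50949 = 93831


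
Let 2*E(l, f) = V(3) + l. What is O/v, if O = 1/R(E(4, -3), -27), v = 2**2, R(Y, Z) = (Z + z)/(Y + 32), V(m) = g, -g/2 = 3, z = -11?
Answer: -31/152 ≈ -0.20395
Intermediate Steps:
g = -6 (g = -2*3 = -6)
V(m) = -6
E(l, f) = -3 + l/2 (E(l, f) = (-6 + l)/2 = -3 + l/2)
R(Y, Z) = (-11 + Z)/(32 + Y) (R(Y, Z) = (Z - 11)/(Y + 32) = (-11 + Z)/(32 + Y))
v = 4
O = -31/38 (O = 1/((-11 - 27)/(32 + (-3 + (1/2)*4))) = 1/(-38/(32 + (-3 + 2))) = 1/(-38/(32 - 1)) = 1/(-38/31) = -31/38 ≈ -0.81579)
O/v = -31/38/4 = -31/38*1/4 = -31/152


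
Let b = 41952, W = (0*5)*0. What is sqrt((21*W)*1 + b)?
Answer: 4*sqrt(2622) ≈ 204.82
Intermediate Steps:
W = 0 (W = 0*0 = 0)
sqrt((21*W)*1 + b) = sqrt((21*0)*1 + 41952) = sqrt(0*1 + 41952) = sqrt(0 + 41952) = sqrt(41952) = 4*sqrt(2622)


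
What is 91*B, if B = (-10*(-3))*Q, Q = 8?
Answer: 21840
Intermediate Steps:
B = 240 (B = -10*(-3)*8 = 30*8 = 240)
91*B = 91*240 = 21840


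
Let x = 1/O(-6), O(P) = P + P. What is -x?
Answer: 1/12 ≈ 0.083333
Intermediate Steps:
O(P) = 2*P
x = -1/12 (x = 1/(2*(-6)) = 1/(-12) = -1/12 ≈ -0.083333)
-x = -1*(-1/12) = 1/12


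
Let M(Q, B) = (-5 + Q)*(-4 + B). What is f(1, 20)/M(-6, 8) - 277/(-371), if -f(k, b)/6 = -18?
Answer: -6970/4081 ≈ -1.7079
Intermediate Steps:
f(k, b) = 108 (f(k, b) = -6*(-18) = 108)
f(1, 20)/M(-6, 8) - 277/(-371) = 108/(20 - 5*8 - 4*(-6) + 8*(-6)) - 277/(-371) = 108/(20 - 40 + 24 - 48) - 277*(-1/371) = 108/(-44) + 277/371 = 108*(-1/44) + 277/371 = -27/11 + 277/371 = -6970/4081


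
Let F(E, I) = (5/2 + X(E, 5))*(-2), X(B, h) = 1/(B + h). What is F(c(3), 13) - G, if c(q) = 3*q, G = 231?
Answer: -1653/7 ≈ -236.14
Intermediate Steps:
F(E, I) = -5 - 2/(5 + E) (F(E, I) = (5/2 + 1/(E + 5))*(-2) = (5*(½) + 1/(5 + E))*(-2) = (5/2 + 1/(5 + E))*(-2) = -5 - 2/(5 + E))
F(c(3), 13) - G = (-27 - 15*3)/(5 + 3*3) - 1*231 = (-27 - 5*9)/(5 + 9) - 231 = (-27 - 45)/14 - 231 = (1/14)*(-72) - 231 = -36/7 - 231 = -1653/7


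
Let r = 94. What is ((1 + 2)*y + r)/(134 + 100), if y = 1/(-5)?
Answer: 467/1170 ≈ 0.39915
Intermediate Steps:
y = -1/5 (y = 1*(-1/5) = -1/5 ≈ -0.20000)
((1 + 2)*y + r)/(134 + 100) = ((1 + 2)*(-1/5) + 94)/(134 + 100) = (3*(-1/5) + 94)/234 = (-3/5 + 94)*(1/234) = (467/5)*(1/234) = 467/1170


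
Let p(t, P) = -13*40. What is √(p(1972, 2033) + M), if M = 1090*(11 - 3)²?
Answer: 2*√17310 ≈ 263.13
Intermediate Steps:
p(t, P) = -520
M = 69760 (M = 1090*8² = 1090*64 = 69760)
√(p(1972, 2033) + M) = √(-520 + 69760) = √69240 = 2*√17310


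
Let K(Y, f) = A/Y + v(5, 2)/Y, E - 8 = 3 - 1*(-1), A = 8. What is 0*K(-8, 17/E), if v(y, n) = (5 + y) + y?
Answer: 0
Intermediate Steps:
E = 12 (E = 8 + (3 - 1*(-1)) = 8 + (3 + 1) = 8 + 4 = 12)
v(y, n) = 5 + 2*y
K(Y, f) = 23/Y (K(Y, f) = 8/Y + (5 + 2*5)/Y = 8/Y + (5 + 10)/Y = 8/Y + 15/Y = 23/Y)
0*K(-8, 17/E) = 0*(23/(-8)) = 0*(23*(-1/8)) = 0*(-23/8) = 0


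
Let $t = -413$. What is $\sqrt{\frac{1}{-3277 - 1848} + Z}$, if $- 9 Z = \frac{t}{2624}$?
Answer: $\frac{\sqrt{10465045}}{24600} \approx 0.1315$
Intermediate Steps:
$Z = \frac{413}{23616}$ ($Z = - \frac{\left(-413\right) \frac{1}{2624}}{9} = \left(- \frac{1}{9}\right) \left(- \frac{413}{2624}\right) = \frac{413}{23616} \approx 0.017488$)
$\sqrt{\frac{1}{-3277 - 1848} + Z} = \sqrt{\frac{1}{-3277 - 1848} + \frac{413}{23616}} = \sqrt{\frac{1}{-5125} + \frac{413}{23616}} = \sqrt{- \frac{1}{5125} + \frac{413}{23616}} = \sqrt{\frac{51049}{2952000}} = \frac{\sqrt{10465045}}{24600}$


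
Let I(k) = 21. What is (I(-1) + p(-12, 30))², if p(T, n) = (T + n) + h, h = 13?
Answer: 2704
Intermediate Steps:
p(T, n) = 13 + T + n (p(T, n) = (T + n) + 13 = 13 + T + n)
(I(-1) + p(-12, 30))² = (21 + (13 - 12 + 30))² = (21 + 31)² = 52² = 2704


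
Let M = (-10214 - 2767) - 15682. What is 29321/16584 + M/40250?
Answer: 352411529/333753000 ≈ 1.0559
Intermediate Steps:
M = -28663 (M = -12981 - 15682 = -28663)
29321/16584 + M/40250 = 29321/16584 - 28663/40250 = 352411529/333753000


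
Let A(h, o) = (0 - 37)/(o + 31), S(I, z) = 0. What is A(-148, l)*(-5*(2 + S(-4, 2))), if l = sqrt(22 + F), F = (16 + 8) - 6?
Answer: 11470/921 - 740*sqrt(10)/921 ≈ 9.9130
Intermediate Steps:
F = 18 (F = 24 - 6 = 18)
l = 2*sqrt(10) (l = sqrt(22 + 18) = sqrt(40) = 2*sqrt(10) ≈ 6.3246)
A(h, o) = -37/(31 + o)
A(-148, l)*(-5*(2 + S(-4, 2))) = (-37/(31 + 2*sqrt(10)))*(-5*(2 + 0)) = (-37/(31 + 2*sqrt(10)))*(-5*2) = -37/(31 + 2*sqrt(10))*(-10) = 370/(31 + 2*sqrt(10))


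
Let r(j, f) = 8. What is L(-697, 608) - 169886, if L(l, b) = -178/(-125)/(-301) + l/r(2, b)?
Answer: -51161912049/301000 ≈ -1.6997e+5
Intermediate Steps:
L(l, b) = -178/37625 + l/8 (L(l, b) = -178/(-125)/(-301) + l/8 = -178*(-1/125)*(-1/301) + l*(⅛) = (178/125)*(-1/301) + l/8 = -178/37625 + l/8)
L(-697, 608) - 169886 = (-178/37625 + (⅛)*(-697)) - 169886 = (-178/37625 - 697/8) - 169886 = -26226049/301000 - 169886 = -51161912049/301000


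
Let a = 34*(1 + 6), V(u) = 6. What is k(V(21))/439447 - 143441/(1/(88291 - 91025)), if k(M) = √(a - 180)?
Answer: 392167694 + √58/439447 ≈ 3.9217e+8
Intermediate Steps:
a = 238 (a = 34*7 = 238)
k(M) = √58 (k(M) = √(238 - 180) = √58)
k(V(21))/439447 - 143441/(1/(88291 - 91025)) = √58/439447 - 143441/(1/(88291 - 91025)) = √58*(1/439447) - 143441/(1/(-2734)) = √58/439447 - 143441/(-1/2734) = √58/439447 - 143441*(-2734) = √58/439447 + 392167694 = 392167694 + √58/439447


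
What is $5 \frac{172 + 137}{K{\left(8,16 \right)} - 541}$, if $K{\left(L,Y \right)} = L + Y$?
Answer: $- \frac{1545}{517} \approx -2.9884$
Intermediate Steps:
$5 \frac{172 + 137}{K{\left(8,16 \right)} - 541} = 5 \frac{172 + 137}{\left(8 + 16\right) - 541} = 5 \frac{309}{24 - 541} = 5 \frac{309}{-517} = 5 \cdot 309 \left(- \frac{1}{517}\right) = 5 \left(- \frac{309}{517}\right) = - \frac{1545}{517}$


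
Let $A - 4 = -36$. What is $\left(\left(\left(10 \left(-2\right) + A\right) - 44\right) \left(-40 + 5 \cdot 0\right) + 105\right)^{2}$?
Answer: $15563025$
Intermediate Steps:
$A = -32$ ($A = 4 - 36 = -32$)
$\left(\left(\left(10 \left(-2\right) + A\right) - 44\right) \left(-40 + 5 \cdot 0\right) + 105\right)^{2} = \left(\left(\left(10 \left(-2\right) - 32\right) - 44\right) \left(-40 + 5 \cdot 0\right) + 105\right)^{2} = \left(\left(\left(-20 - 32\right) - 44\right) \left(-40 + 0\right) + 105\right)^{2} = \left(\left(-52 - 44\right) \left(-40\right) + 105\right)^{2} = \left(\left(-96\right) \left(-40\right) + 105\right)^{2} = \left(3840 + 105\right)^{2} = 3945^{2} = 15563025$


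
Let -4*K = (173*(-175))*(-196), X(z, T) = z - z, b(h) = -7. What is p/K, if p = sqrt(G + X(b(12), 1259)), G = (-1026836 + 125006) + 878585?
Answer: -I*sqrt(23245)/1483475 ≈ -0.00010277*I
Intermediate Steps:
X(z, T) = 0
G = -23245 (G = -901830 + 878585 = -23245)
K = -1483475 (K = -173*(-175)*(-196)/4 = -(-30275)*(-196)/4 = -1/4*5933900 = -1483475)
p = I*sqrt(23245) (p = sqrt(-23245 + 0) = sqrt(-23245) = I*sqrt(23245) ≈ 152.46*I)
p/K = (I*sqrt(23245))/(-1483475) = (I*sqrt(23245))*(-1/1483475) = -I*sqrt(23245)/1483475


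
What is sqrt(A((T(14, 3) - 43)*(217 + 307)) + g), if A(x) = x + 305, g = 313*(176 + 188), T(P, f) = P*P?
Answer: 3*sqrt(21601) ≈ 440.92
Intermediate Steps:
T(P, f) = P**2
g = 113932 (g = 313*364 = 113932)
A(x) = 305 + x
sqrt(A((T(14, 3) - 43)*(217 + 307)) + g) = sqrt((305 + (14**2 - 43)*(217 + 307)) + 113932) = sqrt((305 + (196 - 43)*524) + 113932) = sqrt((305 + 153*524) + 113932) = sqrt((305 + 80172) + 113932) = sqrt(80477 + 113932) = sqrt(194409) = 3*sqrt(21601)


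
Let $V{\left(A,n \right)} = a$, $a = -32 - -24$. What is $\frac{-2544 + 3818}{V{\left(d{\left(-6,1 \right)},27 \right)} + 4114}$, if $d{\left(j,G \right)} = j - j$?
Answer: $\frac{637}{2053} \approx 0.31028$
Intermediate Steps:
$d{\left(j,G \right)} = 0$
$a = -8$ ($a = -32 + 24 = -8$)
$V{\left(A,n \right)} = -8$
$\frac{-2544 + 3818}{V{\left(d{\left(-6,1 \right)},27 \right)} + 4114} = \frac{-2544 + 3818}{-8 + 4114} = \frac{1274}{4106} = 1274 \cdot \frac{1}{4106} = \frac{637}{2053}$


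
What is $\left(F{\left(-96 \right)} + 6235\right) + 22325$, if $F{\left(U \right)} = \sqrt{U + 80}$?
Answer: $28560 + 4 i \approx 28560.0 + 4.0 i$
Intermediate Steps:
$F{\left(U \right)} = \sqrt{80 + U}$
$\left(F{\left(-96 \right)} + 6235\right) + 22325 = \left(\sqrt{80 - 96} + 6235\right) + 22325 = \left(\sqrt{-16} + 6235\right) + 22325 = \left(4 i + 6235\right) + 22325 = \left(6235 + 4 i\right) + 22325 = 28560 + 4 i$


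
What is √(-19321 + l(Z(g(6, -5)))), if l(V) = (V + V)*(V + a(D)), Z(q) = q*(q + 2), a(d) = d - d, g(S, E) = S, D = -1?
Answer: I*√14713 ≈ 121.3*I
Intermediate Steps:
a(d) = 0
Z(q) = q*(2 + q)
l(V) = 2*V² (l(V) = (V + V)*(V + 0) = (2*V)*V = 2*V²)
√(-19321 + l(Z(g(6, -5)))) = √(-19321 + 2*(6*(2 + 6))²) = √(-19321 + 2*(6*8)²) = √(-19321 + 2*48²) = √(-19321 + 2*2304) = √(-19321 + 4608) = √(-14713) = I*√14713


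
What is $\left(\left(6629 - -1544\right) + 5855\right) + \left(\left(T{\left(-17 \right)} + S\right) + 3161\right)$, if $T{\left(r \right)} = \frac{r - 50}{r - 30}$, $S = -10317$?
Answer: $\frac{323051}{47} \approx 6873.4$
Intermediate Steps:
$T{\left(r \right)} = \frac{-50 + r}{-30 + r}$
$\left(\left(6629 - -1544\right) + 5855\right) + \left(\left(T{\left(-17 \right)} + S\right) + 3161\right) = \left(\left(6629 - -1544\right) + 5855\right) + \left(\left(\frac{-50 - 17}{-30 - 17} - 10317\right) + 3161\right) = \left(\left(6629 + 1544\right) + 5855\right) + \left(\left(\frac{1}{-47} \left(-67\right) - 10317\right) + 3161\right) = \left(8173 + 5855\right) + \left(\left(\left(- \frac{1}{47}\right) \left(-67\right) - 10317\right) + 3161\right) = 14028 + \left(\left(\frac{67}{47} - 10317\right) + 3161\right) = 14028 + \left(- \frac{484832}{47} + 3161\right) = 14028 - \frac{336265}{47} = \frac{323051}{47}$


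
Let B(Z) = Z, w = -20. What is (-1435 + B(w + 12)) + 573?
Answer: -870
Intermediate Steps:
(-1435 + B(w + 12)) + 573 = (-1435 + (-20 + 12)) + 573 = (-1435 - 8) + 573 = -1443 + 573 = -870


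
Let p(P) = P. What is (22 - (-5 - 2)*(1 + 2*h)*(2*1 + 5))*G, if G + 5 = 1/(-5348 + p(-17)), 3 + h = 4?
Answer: -4533594/5365 ≈ -845.03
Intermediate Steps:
h = 1 (h = -3 + 4 = 1)
G = -26826/5365 (G = -5 + 1/(-5348 - 17) = -5 + 1/(-5365) = -5 - 1/5365 = -26826/5365 ≈ -5.0002)
(22 - (-5 - 2)*(1 + 2*h)*(2*1 + 5))*G = (22 - (-5 - 2)*(1 + 2*1)*(2*1 + 5))*(-26826/5365) = (22 - (-7*(1 + 2))*(2 + 5))*(-26826/5365) = (22 - (-7*3)*7)*(-26826/5365) = (22 - (-21)*7)*(-26826/5365) = (22 - 1*(-147))*(-26826/5365) = (22 + 147)*(-26826/5365) = 169*(-26826/5365) = -4533594/5365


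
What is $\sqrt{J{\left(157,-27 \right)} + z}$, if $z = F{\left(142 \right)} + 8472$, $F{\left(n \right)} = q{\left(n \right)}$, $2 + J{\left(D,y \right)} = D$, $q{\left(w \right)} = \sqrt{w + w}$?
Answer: $\sqrt{8627 + 2 \sqrt{71}} \approx 92.972$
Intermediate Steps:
$q{\left(w \right)} = \sqrt{2} \sqrt{w}$ ($q{\left(w \right)} = \sqrt{2 w} = \sqrt{2} \sqrt{w}$)
$J{\left(D,y \right)} = -2 + D$
$F{\left(n \right)} = \sqrt{2} \sqrt{n}$
$z = 8472 + 2 \sqrt{71}$ ($z = \sqrt{2} \sqrt{142} + 8472 = 2 \sqrt{71} + 8472 = 8472 + 2 \sqrt{71} \approx 8488.9$)
$\sqrt{J{\left(157,-27 \right)} + z} = \sqrt{\left(-2 + 157\right) + \left(8472 + 2 \sqrt{71}\right)} = \sqrt{155 + \left(8472 + 2 \sqrt{71}\right)} = \sqrt{8627 + 2 \sqrt{71}}$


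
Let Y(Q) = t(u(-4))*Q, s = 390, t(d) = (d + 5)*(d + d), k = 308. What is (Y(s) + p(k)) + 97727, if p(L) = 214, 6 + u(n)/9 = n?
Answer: 6064941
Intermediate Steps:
u(n) = -54 + 9*n
t(d) = 2*d*(5 + d) (t(d) = (5 + d)*(2*d) = 2*d*(5 + d))
Y(Q) = 15300*Q (Y(Q) = (2*(-54 + 9*(-4))*(5 + (-54 + 9*(-4))))*Q = (2*(-54 - 36)*(5 + (-54 - 36)))*Q = (2*(-90)*(5 - 90))*Q = (2*(-90)*(-85))*Q = 15300*Q)
(Y(s) + p(k)) + 97727 = (15300*390 + 214) + 97727 = (5967000 + 214) + 97727 = 5967214 + 97727 = 6064941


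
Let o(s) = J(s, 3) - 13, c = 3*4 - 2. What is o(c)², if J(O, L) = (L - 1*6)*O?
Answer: 1849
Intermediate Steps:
c = 10 (c = 12 - 2 = 10)
J(O, L) = O*(-6 + L) (J(O, L) = (L - 6)*O = (-6 + L)*O = O*(-6 + L))
o(s) = -13 - 3*s (o(s) = s*(-6 + 3) - 13 = s*(-3) - 13 = -3*s - 13 = -13 - 3*s)
o(c)² = (-13 - 3*10)² = (-13 - 30)² = (-43)² = 1849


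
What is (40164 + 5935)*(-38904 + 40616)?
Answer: 78921488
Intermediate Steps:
(40164 + 5935)*(-38904 + 40616) = 46099*1712 = 78921488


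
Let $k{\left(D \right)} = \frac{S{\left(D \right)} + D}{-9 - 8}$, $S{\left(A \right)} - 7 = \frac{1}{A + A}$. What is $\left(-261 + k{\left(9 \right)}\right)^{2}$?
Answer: $\frac{22231225}{324} \approx 68615.0$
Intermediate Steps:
$S{\left(A \right)} = 7 + \frac{1}{2 A}$ ($S{\left(A \right)} = 7 + \frac{1}{A + A} = 7 + \frac{1}{2 A}$)
$k{\left(D \right)} = - \frac{7}{17} - \frac{D}{17} - \frac{1}{34 D}$ ($k{\left(D \right)} = \frac{\left(7 + \frac{1}{2 D}\right) + D}{-9 - 8} = \frac{7 + D + \frac{1}{2 D}}{-17} = \left(7 + D + \frac{1}{2 D}\right) \left(- \frac{1}{17}\right) = - \frac{7}{17} - \frac{D}{17} - \frac{1}{34 D}$)
$\left(-261 + k{\left(9 \right)}\right)^{2} = \left(-261 - \left(\frac{16}{17} + \frac{1}{306}\right)\right)^{2} = \left(-261 - \frac{17}{18}\right)^{2} = \left(- \frac{4715}{18}\right)^{2} = \frac{22231225}{324}$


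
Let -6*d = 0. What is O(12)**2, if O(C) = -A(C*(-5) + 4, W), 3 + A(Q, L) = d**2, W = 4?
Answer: 9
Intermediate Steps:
d = 0 (d = -1/6*0 = 0)
A(Q, L) = -3 (A(Q, L) = -3 + 0**2 = -3 + 0 = -3)
O(C) = 3 (O(C) = -1*(-3) = 3)
O(12)**2 = 3**2 = 9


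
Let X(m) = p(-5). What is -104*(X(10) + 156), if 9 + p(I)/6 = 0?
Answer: -10608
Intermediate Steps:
p(I) = -54 (p(I) = -54 + 6*0 = -54 + 0 = -54)
X(m) = -54
-104*(X(10) + 156) = -104*(-54 + 156) = -104*102 = -10608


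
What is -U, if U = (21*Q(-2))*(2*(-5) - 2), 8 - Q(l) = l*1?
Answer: 2520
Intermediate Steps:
Q(l) = 8 - l
U = -2520 (U = (21*(8 - 1*(-2)))*(2*(-5) - 2) = (21*(8 + 2))*(-10 - 2) = (21*10)*(-12) = 210*(-12) = -2520)
-U = -1*(-2520) = 2520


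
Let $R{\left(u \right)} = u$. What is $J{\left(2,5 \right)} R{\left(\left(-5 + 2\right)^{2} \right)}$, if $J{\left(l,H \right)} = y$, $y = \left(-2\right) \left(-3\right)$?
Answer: $54$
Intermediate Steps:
$y = 6$
$J{\left(l,H \right)} = 6$
$J{\left(2,5 \right)} R{\left(\left(-5 + 2\right)^{2} \right)} = 6 \left(-5 + 2\right)^{2} = 6 \left(-3\right)^{2} = 6 \cdot 9 = 54$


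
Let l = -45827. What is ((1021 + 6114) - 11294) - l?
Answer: 41668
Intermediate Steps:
((1021 + 6114) - 11294) - l = ((1021 + 6114) - 11294) - 1*(-45827) = (7135 - 11294) + 45827 = -4159 + 45827 = 41668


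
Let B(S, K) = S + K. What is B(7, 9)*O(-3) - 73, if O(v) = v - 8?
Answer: -249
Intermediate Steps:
B(S, K) = K + S
O(v) = -8 + v
B(7, 9)*O(-3) - 73 = (9 + 7)*(-8 - 3) - 73 = 16*(-11) - 73 = -176 - 73 = -249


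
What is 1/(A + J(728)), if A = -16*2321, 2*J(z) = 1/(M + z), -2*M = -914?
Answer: -2370/88012319 ≈ -2.6928e-5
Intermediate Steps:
M = 457 (M = -½*(-914) = 457)
J(z) = 1/(2*(457 + z))
A = -37136
1/(A + J(728)) = 1/(-37136 + 1/(2*(457 + 728))) = 1/(-37136 + (½)/1185) = 1/(-37136 + (½)*(1/1185)) = 1/(-37136 + 1/2370) = 1/(-88012319/2370) = -2370/88012319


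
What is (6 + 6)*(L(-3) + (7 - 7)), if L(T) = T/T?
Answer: 12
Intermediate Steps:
L(T) = 1
(6 + 6)*(L(-3) + (7 - 7)) = (6 + 6)*(1 + (7 - 7)) = 12*(1 + 0) = 12*1 = 12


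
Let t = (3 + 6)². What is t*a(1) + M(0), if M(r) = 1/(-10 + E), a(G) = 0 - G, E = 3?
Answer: -568/7 ≈ -81.143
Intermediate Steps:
a(G) = -G
M(r) = -⅐ (M(r) = 1/(-10 + 3) = 1/(-7) = -⅐)
t = 81 (t = 9² = 81)
t*a(1) + M(0) = 81*(-1*1) - ⅐ = 81*(-1) - ⅐ = -81 - ⅐ = -568/7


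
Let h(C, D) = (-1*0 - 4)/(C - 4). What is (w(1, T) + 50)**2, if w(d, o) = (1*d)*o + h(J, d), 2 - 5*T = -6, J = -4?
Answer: 271441/100 ≈ 2714.4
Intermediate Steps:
T = 8/5 (T = 2/5 - 1/5*(-6) = 2/5 + 6/5 = 8/5 ≈ 1.6000)
h(C, D) = -4/(-4 + C) (h(C, D) = (0 - 4)/(-4 + C) = -4/(-4 + C))
w(d, o) = 1/2 + d*o (w(d, o) = (1*d)*o - 4/(-4 - 4) = d*o - 4/(-8) = d*o - 4*(-1/8) = d*o + 1/2 = 1/2 + d*o)
(w(1, T) + 50)**2 = ((1/2 + 1*(8/5)) + 50)**2 = ((1/2 + 8/5) + 50)**2 = (21/10 + 50)**2 = (521/10)**2 = 271441/100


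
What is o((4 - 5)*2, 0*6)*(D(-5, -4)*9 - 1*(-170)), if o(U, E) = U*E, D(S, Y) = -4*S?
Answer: 0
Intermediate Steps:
o(U, E) = E*U
o((4 - 5)*2, 0*6)*(D(-5, -4)*9 - 1*(-170)) = ((0*6)*((4 - 5)*2))*(-4*(-5)*9 - 1*(-170)) = (0*(-1*2))*(20*9 + 170) = (0*(-2))*(180 + 170) = 0*350 = 0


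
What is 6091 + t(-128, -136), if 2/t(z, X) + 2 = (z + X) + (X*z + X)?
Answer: 51791774/8503 ≈ 6091.0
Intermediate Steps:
t(z, X) = 2/(-2 + z + 2*X + X*z) (t(z, X) = 2/(-2 + ((z + X) + (X*z + X))) = 2/(-2 + ((X + z) + (X + X*z))) = 2/(-2 + (z + 2*X + X*z)) = 2/(-2 + z + 2*X + X*z))
6091 + t(-128, -136) = 6091 + 2/(-2 - 128 + 2*(-136) - 136*(-128)) = 6091 + 2/(-2 - 128 - 272 + 17408) = 6091 + 2/17006 = 6091 + 2*(1/17006) = 6091 + 1/8503 = 51791774/8503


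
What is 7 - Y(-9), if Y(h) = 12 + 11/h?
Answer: -34/9 ≈ -3.7778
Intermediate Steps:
7 - Y(-9) = 7 - (12 + 11/(-9)) = 7 - (12 + 11*(-⅑)) = 7 - (12 - 11/9) = 7 - 1*97/9 = 7 - 97/9 = -34/9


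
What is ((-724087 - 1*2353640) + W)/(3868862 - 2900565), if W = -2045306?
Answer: -5123033/968297 ≈ -5.2908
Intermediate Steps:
((-724087 - 1*2353640) + W)/(3868862 - 2900565) = ((-724087 - 1*2353640) - 2045306)/(3868862 - 2900565) = ((-724087 - 2353640) - 2045306)/968297 = (-3077727 - 2045306)*(1/968297) = -5123033*1/968297 = -5123033/968297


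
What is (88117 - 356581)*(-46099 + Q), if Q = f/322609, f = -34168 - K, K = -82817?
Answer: 33551014616352/2711 ≈ 1.2376e+10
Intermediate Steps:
f = 48649 (f = -34168 - 1*(-82817) = -34168 + 82817 = 48649)
Q = 48649/322609 ≈ 0.15080
(88117 - 356581)*(-46099 + Q) = (88117 - 356581)*(-46099 + 48649/322609) = -268464*(-14871903642/322609) = 33551014616352/2711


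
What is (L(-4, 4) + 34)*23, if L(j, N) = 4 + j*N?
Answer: 506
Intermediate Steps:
L(j, N) = 4 + N*j
(L(-4, 4) + 34)*23 = ((4 + 4*(-4)) + 34)*23 = ((4 - 16) + 34)*23 = (-12 + 34)*23 = 22*23 = 506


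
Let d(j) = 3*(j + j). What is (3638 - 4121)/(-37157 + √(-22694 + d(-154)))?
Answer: 5982277/460222089 + 1127*I*√482/460222089 ≈ 0.012999 + 5.3763e-5*I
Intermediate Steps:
d(j) = 6*j (d(j) = 3*(2*j) = 6*j)
(3638 - 4121)/(-37157 + √(-22694 + d(-154))) = (3638 - 4121)/(-37157 + √(-22694 + 6*(-154))) = -483/(-37157 + √(-22694 - 924)) = -483/(-37157 + √(-23618)) = -483/(-37157 + 7*I*√482)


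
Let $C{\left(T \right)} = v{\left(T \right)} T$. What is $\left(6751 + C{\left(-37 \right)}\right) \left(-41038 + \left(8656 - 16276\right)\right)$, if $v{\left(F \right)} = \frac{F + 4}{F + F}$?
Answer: $-327687301$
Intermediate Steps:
$v{\left(F \right)} = \frac{4 + F}{2 F}$
$C{\left(T \right)} = 2 + \frac{T}{2}$ ($C{\left(T \right)} = \frac{4 + T}{2 T} T = 2 + \frac{T}{2}$)
$\left(6751 + C{\left(-37 \right)}\right) \left(-41038 + \left(8656 - 16276\right)\right) = \left(6751 + \left(2 + \frac{1}{2} \left(-37\right)\right)\right) \left(-41038 + \left(8656 - 16276\right)\right) = \left(6751 + \left(2 - \frac{37}{2}\right)\right) \left(-41038 - 7620\right) = \left(6751 - \frac{33}{2}\right) \left(-48658\right) = \frac{13469}{2} \left(-48658\right) = -327687301$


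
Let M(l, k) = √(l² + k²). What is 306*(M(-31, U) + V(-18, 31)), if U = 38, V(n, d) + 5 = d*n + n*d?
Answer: -343026 + 306*√2405 ≈ -3.2802e+5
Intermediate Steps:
V(n, d) = -5 + 2*d*n (V(n, d) = -5 + (d*n + n*d) = -5 + (d*n + d*n) = -5 + 2*d*n)
M(l, k) = √(k² + l²)
306*(M(-31, U) + V(-18, 31)) = 306*(√(38² + (-31)²) + (-5 + 2*31*(-18))) = 306*(√(1444 + 961) + (-5 - 1116)) = 306*(√2405 - 1121) = 306*(-1121 + √2405) = -343026 + 306*√2405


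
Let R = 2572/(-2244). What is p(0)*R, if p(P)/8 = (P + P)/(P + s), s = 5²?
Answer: 0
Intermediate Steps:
s = 25
p(P) = 16*P/(25 + P) (p(P) = 8*((P + P)/(P + 25)) = 8*((2*P)/(25 + P)) = 8*(2*P/(25 + P)) = 16*P/(25 + P))
R = -643/561 (R = 2572*(-1/2244) = -643/561 ≈ -1.1462)
p(0)*R = (16*0/(25 + 0))*(-643/561) = (16*0/25)*(-643/561) = (16*0*(1/25))*(-643/561) = 0*(-643/561) = 0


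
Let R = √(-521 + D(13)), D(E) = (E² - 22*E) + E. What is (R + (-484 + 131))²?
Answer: 123984 - 17650*I ≈ 1.2398e+5 - 17650.0*I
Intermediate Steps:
D(E) = E² - 21*E
R = 25*I (R = √(-521 + 13*(-21 + 13)) = √(-521 + 13*(-8)) = √(-521 - 104) = √(-625) = 25*I ≈ 25.0*I)
(R + (-484 + 131))² = (25*I + (-484 + 131))² = (25*I - 353)² = (-353 + 25*I)²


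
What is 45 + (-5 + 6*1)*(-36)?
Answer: 9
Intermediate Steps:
45 + (-5 + 6*1)*(-36) = 45 + (-5 + 6)*(-36) = 45 + 1*(-36) = 45 - 36 = 9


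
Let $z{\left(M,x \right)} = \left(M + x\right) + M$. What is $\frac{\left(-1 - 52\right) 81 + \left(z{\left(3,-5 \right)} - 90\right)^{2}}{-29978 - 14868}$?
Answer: $- \frac{1814}{22423} \approx -0.080899$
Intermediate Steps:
$z{\left(M,x \right)} = x + 2 M$
$\frac{\left(-1 - 52\right) 81 + \left(z{\left(3,-5 \right)} - 90\right)^{2}}{-29978 - 14868} = \frac{\left(-1 - 52\right) 81 + \left(\left(-5 + 2 \cdot 3\right) - 90\right)^{2}}{-29978 - 14868} = \frac{\left(-53\right) 81 + \left(\left(-5 + 6\right) - 90\right)^{2}}{-44846} = \left(-4293 + \left(1 - 90\right)^{2}\right) \left(- \frac{1}{44846}\right) = \left(-4293 + \left(-89\right)^{2}\right) \left(- \frac{1}{44846}\right) = \left(-4293 + 7921\right) \left(- \frac{1}{44846}\right) = 3628 \left(- \frac{1}{44846}\right) = - \frac{1814}{22423}$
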